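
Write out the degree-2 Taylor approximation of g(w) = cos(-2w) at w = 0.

1 - 2*w^2

g(0) = 1
g′(0) = 0
g′′(0) = -4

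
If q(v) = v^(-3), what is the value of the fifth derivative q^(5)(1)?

Differentiate repeatedly and evaluate at the center.
From the series, [(v - 1)^5] q = -21; multiply by 5! = 120 to get -2520.

-2520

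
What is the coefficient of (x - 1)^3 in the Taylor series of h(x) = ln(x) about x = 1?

1/3

Compute the successive derivatives at the expansion point and divide by k!.
h(1) = 0
h′(1) = 1
h′′(1) = -1
h′′′(1) = 2
So c_3 = h′′′(1)/3! = 1/3.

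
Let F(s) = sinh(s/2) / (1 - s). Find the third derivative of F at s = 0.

Expand each factor separately, then convolve coefficients.
From the series, [s^3] F = 25/48; multiply by 3! = 6 to get 25/8.

25/8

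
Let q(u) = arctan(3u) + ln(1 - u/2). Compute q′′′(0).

Expand each term separately and add.
From the series, [u^3] q = -217/24; multiply by 3! = 6 to get -217/4.

-217/4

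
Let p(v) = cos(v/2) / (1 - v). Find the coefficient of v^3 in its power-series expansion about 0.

7/8

Write out both Maclaurin series and multiply, keeping only the needed powers.
[v^0] = 1;  [v^1] = 1;  [v^2] = 7/8;  [v^3] = 7/8.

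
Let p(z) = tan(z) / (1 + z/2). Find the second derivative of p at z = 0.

Expand each factor separately, then convolve coefficients.
The coefficient of z^2 in the expansion is -1/2, so p′′(0) = 2! * (-1/2) = -1.

-1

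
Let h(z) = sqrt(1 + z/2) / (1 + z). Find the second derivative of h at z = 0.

23/16

Multiply the two series term by term and collect like powers.
From the series, [z^2] h = 23/32; multiply by 2! = 2 to get 23/16.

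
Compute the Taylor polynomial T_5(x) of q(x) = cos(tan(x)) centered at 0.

Substitute the inner expansion into the outer series and collect powers.
[x^0] = 1;  [x^1] = 0;  [x^2] = -1/2;  [x^3] = 0;  [x^4] = -7/24;  [x^5] = 0.

-7*x^4/24 - x^2/2 + 1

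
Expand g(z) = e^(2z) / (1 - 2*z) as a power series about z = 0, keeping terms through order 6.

7828*z^6/45 + 1304*z^5/15 + 130*z^4/3 + 64*z^3/3 + 10*z^2 + 4*z + 1

Expand 1/(denominator) as a geometric series and multiply by the numerator's series.
g(0) = 1
g′(0) = 4
g′′(0) = 20
g′′′(0) = 128
g^(4)(0) = 1040
g^(5)(0) = 10432
g^(6)(0) = 125248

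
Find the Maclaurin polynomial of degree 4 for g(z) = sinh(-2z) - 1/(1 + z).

-z^4 - z^3/3 - z^2 - z - 1

Expand each term separately and add.
g(0) = -1
g′(0) = -1
g′′(0) = -2
g′′′(0) = -2
g^(4)(0) = -24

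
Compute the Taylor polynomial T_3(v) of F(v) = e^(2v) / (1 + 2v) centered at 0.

Expand each factor separately, then convolve coefficients.
F(0) = 1
F′(0) = 0
F′′(0) = 4
F′′′(0) = -16
Dividing each by k! gives the coefficients c_0, ..., c_3.

-8*v^3/3 + 2*v^2 + 1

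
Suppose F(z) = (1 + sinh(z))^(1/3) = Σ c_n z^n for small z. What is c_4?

Let u equal the inner series; expand the outer function in u and truncate.
F(0) = 1
F′(0) = 1/3
F′′(0) = -2/9
F′′′(0) = 19/27
F^(4)(0) = -152/81
So c_4 = F^(4)(0)/4! = -19/243.

-19/243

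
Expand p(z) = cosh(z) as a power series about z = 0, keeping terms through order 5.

Apply the Taylor formula c_k = f^(k)(a)/k!.
p(0) = 1
p′(0) = 0
p′′(0) = 1
p′′′(0) = 0
p^(4)(0) = 1
p^(5)(0) = 0

z^4/24 + z^2/2 + 1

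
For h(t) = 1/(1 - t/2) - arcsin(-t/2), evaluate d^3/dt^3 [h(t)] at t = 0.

Combine the two series term by term.
The coefficient of t^3 in the expansion is 7/48, so h′′′(0) = 3! * (7/48) = 7/8.

7/8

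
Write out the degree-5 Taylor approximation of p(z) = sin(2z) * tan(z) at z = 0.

Multiply the two series term by term and collect like powers.

-2*z^4/3 + 2*z^2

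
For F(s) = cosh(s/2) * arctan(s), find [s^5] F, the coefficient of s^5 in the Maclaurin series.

103/640

Write out both Maclaurin series and multiply, keeping only the needed powers.
F(0) = 0
F′(0) = 1
F′′(0) = 0
F′′′(0) = -5/4
F^(4)(0) = 0
F^(5)(0) = 309/16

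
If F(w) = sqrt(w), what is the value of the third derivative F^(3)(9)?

From the series, [(w - 9)^3] F = 1/3888; multiply by 3! = 6 to get 1/648.

1/648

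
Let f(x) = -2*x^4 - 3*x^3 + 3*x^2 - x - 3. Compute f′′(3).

The coefficient of (x - 3)^2 in the expansion is -132, so f′′(3) = 2! * (-132) = -264.

-264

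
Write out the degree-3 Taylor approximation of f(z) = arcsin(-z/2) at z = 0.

-z^3/48 - z/2

Use the known series and substitute for the argument.
[z^0] = 0;  [z^1] = -1/2;  [z^2] = 0;  [z^3] = -1/48.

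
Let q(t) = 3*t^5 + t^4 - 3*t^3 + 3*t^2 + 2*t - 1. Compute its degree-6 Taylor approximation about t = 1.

[(t - 1)^0] = 5;  [(t - 1)^1] = 18;  [(t - 1)^2] = 30;  [(t - 1)^3] = 31;  [(t - 1)^4] = 16;  [(t - 1)^5] = 3;  [(t - 1)^6] = 0.

3*(t - 1)^5 + 16*(t - 1)^4 + 31*(t - 1)^3 + 30*(t - 1)^2 + 18*(t - 1) + 5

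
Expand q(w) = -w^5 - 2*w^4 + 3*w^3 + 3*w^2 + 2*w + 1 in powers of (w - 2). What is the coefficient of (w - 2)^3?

q(2) = -23
q′(2) = -94
q′′(2) = -214
q′′′(2) = -318
So c_3 = q′′′(2)/3! = -53.

-53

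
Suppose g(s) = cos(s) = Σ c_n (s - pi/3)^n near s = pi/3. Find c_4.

1/48

Compute the successive derivatives at the expansion point and divide by k!.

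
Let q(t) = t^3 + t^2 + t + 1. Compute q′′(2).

14

Use the known series and substitute for the argument.
The coefficient of (t - 2)^2 in the expansion is 7, so q′′(2) = 2! * (7) = 14.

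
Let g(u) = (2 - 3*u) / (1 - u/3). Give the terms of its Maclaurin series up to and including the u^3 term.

-7*u^3/27 - 7*u^2/9 - 7*u/3 + 2

Distribute the polynomial across the series and collect like powers.
[u^0] = 2;  [u^1] = -7/3;  [u^2] = -7/9;  [u^3] = -7/27.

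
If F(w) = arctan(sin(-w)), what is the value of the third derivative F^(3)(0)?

3

Let u equal the inner series; expand the outer function in u and truncate.
From the series, [w^3] F = 1/2; multiply by 3! = 6 to get 3.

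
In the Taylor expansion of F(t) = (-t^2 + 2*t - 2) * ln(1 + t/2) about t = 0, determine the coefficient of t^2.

5/4

Shift and add copies of the series according to the polynomial's terms.
So c_2 = F′′(0)/2! = 5/4.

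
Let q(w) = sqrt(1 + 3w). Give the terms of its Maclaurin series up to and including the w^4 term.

-405*w^4/128 + 27*w^3/16 - 9*w^2/8 + 3*w/2 + 1

Apply the Taylor formula c_k = f^(k)(a)/k!.
q(0) = 1
q′(0) = 3/2
q′′(0) = -9/4
q′′′(0) = 81/8
q^(4)(0) = -1215/16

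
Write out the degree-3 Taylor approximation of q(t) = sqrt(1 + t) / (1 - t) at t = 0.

Take the Cauchy product of the two expansions.
q(0) = 1
q′(0) = 3/2
q′′(0) = 11/4
q′′′(0) = 69/8
The Taylor polynomial is Σ q^(k)(0)/k! · t^k.

23*t^3/16 + 11*t^2/8 + 3*t/2 + 1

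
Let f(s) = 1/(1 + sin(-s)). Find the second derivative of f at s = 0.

Compose series: expand the inner function first, then feed it into the outer expansion.
The coefficient of s^2 in the expansion is 1, so f′′(0) = 2! * (1) = 2.

2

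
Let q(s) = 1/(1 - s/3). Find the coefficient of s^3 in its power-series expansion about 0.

1/27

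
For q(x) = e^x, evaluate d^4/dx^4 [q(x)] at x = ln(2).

The coefficient of (x - ln(2))^4 in the expansion is 1/12, so q^(4)(ln(2)) = 4! * (1/12) = 2.

2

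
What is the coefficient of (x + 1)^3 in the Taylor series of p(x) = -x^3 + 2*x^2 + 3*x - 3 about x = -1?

Differentiate repeatedly and evaluate at the center.

-1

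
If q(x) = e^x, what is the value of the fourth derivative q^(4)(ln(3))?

The coefficient of (x - ln(3))^4 in the expansion is 1/8, so q^(4)(ln(3)) = 4! * (1/8) = 3.

3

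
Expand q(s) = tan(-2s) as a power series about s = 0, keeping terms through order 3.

q(0) = 0
q′(0) = -2
q′′(0) = 0
q′′′(0) = -16
The Taylor polynomial is Σ q^(k)(0)/k! · s^k.

-8*s^3/3 - 2*s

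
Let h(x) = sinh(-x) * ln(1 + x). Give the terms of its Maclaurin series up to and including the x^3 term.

x^3/2 - x^2

Write out both Maclaurin series and multiply, keeping only the needed powers.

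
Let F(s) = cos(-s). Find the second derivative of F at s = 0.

-1

The coefficient of s^2 in the expansion is -1/2, so F′′(0) = 2! * (-1/2) = -1.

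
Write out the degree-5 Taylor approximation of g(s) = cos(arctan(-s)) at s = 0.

3*s^4/8 - s^2/2 + 1

Plug the Maclaurin series of the inner function into that of the outer and collect terms.
g(0) = 1
g′(0) = 0
g′′(0) = -1
g′′′(0) = 0
g^(4)(0) = 9
g^(5)(0) = 0
Dividing each by k! gives the coefficients c_0, ..., c_5.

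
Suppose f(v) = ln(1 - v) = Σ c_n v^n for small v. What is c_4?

f(0) = 0
f′(0) = -1
f′′(0) = -1
f′′′(0) = -2
f^(4)(0) = -6
Then c_k = f^(k)(0)/k! gives each Taylor coefficient.

-1/4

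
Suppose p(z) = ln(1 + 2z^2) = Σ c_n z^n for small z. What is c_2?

2

Apply the Taylor formula c_k = f^(k)(a)/k!.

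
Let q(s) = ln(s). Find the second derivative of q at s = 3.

-1/9

Compute the successive derivatives at the expansion point and divide by k!.
The coefficient of (s - 3)^2 in the expansion is -1/18, so q′′(3) = 2! * (-1/18) = -1/9.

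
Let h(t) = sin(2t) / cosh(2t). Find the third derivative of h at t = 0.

Write the quotient as an unknown series and match coefficients against numerator = denominator · series.
From the series, [t^3] h = -16/3; multiply by 3! = 6 to get -32.

-32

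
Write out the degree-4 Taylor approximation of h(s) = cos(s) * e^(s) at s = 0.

-s^4/6 - s^3/3 + s + 1

Expand each factor separately, then convolve coefficients.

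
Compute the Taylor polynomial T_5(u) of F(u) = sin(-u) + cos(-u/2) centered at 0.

Combine the two series term by term.
F(0) = 1
F′(0) = -1
F′′(0) = -1/4
F′′′(0) = 1
F^(4)(0) = 1/16
F^(5)(0) = -1

-u^5/120 + u^4/384 + u^3/6 - u^2/8 - u + 1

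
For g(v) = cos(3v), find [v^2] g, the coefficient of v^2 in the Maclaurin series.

-9/2

Apply the Taylor formula c_k = f^(k)(a)/k!.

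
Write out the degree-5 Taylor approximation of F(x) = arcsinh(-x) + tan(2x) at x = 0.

Combine the two series term by term.
F(0) = 0
F′(0) = 1
F′′(0) = 0
F′′′(0) = 17
F^(4)(0) = 0
F^(5)(0) = 503

503*x^5/120 + 17*x^3/6 + x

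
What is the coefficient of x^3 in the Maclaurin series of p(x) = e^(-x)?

p(0) = 1
p′(0) = -1
p′′(0) = 1
p′′′(0) = -1
So c_3 = p′′′(0)/3! = -1/6.

-1/6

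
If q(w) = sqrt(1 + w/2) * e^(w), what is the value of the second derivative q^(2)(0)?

Take the Cauchy product of the two expansions.
From the series, [w^2] q = 23/32; multiply by 2! = 2 to get 23/16.

23/16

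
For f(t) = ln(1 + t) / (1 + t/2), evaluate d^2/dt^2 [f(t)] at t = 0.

Multiply the two series term by term and collect like powers.
From the series, [t^2] f = -1; multiply by 2! = 2 to get -2.

-2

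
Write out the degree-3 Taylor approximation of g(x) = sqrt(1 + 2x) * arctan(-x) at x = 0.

5*x^3/6 - x^2 - x

Expand each factor separately, then convolve coefficients.
[x^0] = 0;  [x^1] = -1;  [x^2] = -1;  [x^3] = 5/6.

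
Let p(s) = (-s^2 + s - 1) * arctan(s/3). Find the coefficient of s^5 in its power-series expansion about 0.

Shift and add copies of the series according to the polynomial's terms.
p(0) = 0
p′(0) = -1/3
p′′(0) = 2/3
p′′′(0) = -52/27
p^(4)(0) = -8/27
p^(5)(0) = 112/81
The Taylor polynomial is Σ p^(k)(0)/k! · s^k.

14/1215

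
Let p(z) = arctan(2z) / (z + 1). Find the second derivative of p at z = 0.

-4

Use 1/(1 - r) = Σ r^k on the denominator, then take the Cauchy product.
The coefficient of z^2 in the expansion is -2, so p′′(0) = 2! * (-2) = -4.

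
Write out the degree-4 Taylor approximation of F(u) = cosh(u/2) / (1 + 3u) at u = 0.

Multiply the two series term by term and collect like powers.
F(0) = 1
F′(0) = -3
F′′(0) = 73/4
F′′′(0) = -657/4
F^(4)(0) = 31537/16

31537*u^4/384 - 219*u^3/8 + 73*u^2/8 - 3*u + 1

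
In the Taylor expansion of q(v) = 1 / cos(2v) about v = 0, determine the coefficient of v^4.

10/3

Divide the numerator series by the denominator series (power-series long division).
q(0) = 1
q′(0) = 0
q′′(0) = 4
q′′′(0) = 0
q^(4)(0) = 80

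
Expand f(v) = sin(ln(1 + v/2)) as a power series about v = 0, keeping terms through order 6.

Compose series: expand the inner function first, then feed it into the outer expansion.
f(0) = 0
f′(0) = 1/2
f′′(0) = -1/4
f′′′(0) = 1/8
f^(4)(0) = 0
f^(5)(0) = -5/16
f^(6)(0) = 45/32
Then c_k = f^(k)(0)/k! gives each Taylor coefficient.

v^6/512 - v^5/384 + v^3/48 - v^2/8 + v/2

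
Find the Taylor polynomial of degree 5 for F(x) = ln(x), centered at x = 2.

Compute the successive derivatives at the expansion point and divide by k!.

(x - 2)^5/160 - (x - 2)^4/64 + (x - 2)^3/24 - (x - 2)^2/8 + (x - 2)/2 + ln(2)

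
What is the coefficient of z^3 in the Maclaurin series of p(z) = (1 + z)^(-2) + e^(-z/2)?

-193/48

Combine the two series term by term.
p(0) = 2
p′(0) = -5/2
p′′(0) = 25/4
p′′′(0) = -193/8
Dividing each by k! gives the coefficients c_0, ..., c_3.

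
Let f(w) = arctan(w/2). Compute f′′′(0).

-1/4

The coefficient of w^3 in the expansion is -1/24, so f′′′(0) = 3! * (-1/24) = -1/4.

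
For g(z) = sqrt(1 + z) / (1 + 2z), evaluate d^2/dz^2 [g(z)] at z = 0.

Take the Cauchy product of the two expansions.
From the series, [z^2] g = 23/8; multiply by 2! = 2 to get 23/4.

23/4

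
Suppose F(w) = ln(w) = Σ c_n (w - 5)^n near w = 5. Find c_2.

-1/50

F(5) = ln(5)
F′(5) = 1/5
F′′(5) = -1/25
So c_2 = F′′(5)/2! = -1/50.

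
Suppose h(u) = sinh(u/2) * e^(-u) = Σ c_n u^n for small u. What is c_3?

13/48

Write out both Maclaurin series and multiply, keeping only the needed powers.
h(0) = 0
h′(0) = 1/2
h′′(0) = -1
h′′′(0) = 13/8
So c_3 = h′′′(0)/3! = 13/48.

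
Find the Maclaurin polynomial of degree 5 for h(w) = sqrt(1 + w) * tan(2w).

3701*w^5/960 + 35*w^4/24 + 29*w^3/12 + w^2 + 2*w

Take the Cauchy product of the two expansions.
h(0) = 0
h′(0) = 2
h′′(0) = 2
h′′′(0) = 29/2
h^(4)(0) = 35
h^(5)(0) = 3701/8
Dividing each by k! gives the coefficients c_0, ..., c_5.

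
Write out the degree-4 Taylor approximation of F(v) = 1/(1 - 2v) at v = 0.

F(0) = 1
F′(0) = 2
F′′(0) = 8
F′′′(0) = 48
F^(4)(0) = 384

16*v^4 + 8*v^3 + 4*v^2 + 2*v + 1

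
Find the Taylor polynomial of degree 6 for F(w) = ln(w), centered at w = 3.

Compute the successive derivatives at the expansion point and divide by k!.
F(3) = ln(3)
F′(3) = 1/3
F′′(3) = -1/9
F′′′(3) = 2/27
F^(4)(3) = -2/27
F^(5)(3) = 8/81
F^(6)(3) = -40/243

-(w - 3)^6/4374 + (w - 3)^5/1215 - (w - 3)^4/324 + (w - 3)^3/81 - (w - 3)^2/18 + (w - 3)/3 + ln(3)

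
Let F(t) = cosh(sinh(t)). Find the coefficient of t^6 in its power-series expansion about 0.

Compose series: expand the inner function first, then feed it into the outer expansion.
F(0) = 1
F′(0) = 0
F′′(0) = 1
F′′′(0) = 0
F^(4)(0) = 5
F^(5)(0) = 0
F^(6)(0) = 37
The Taylor polynomial is Σ F^(k)(0)/k! · t^k.

37/720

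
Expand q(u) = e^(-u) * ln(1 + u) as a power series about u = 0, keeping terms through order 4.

-u^4 + 4*u^3/3 - 3*u^2/2 + u

Multiply the two series term by term and collect like powers.
q(0) = 0
q′(0) = 1
q′′(0) = -3
q′′′(0) = 8
q^(4)(0) = -24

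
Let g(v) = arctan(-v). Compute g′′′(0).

From the series, [v^3] g = 1/3; multiply by 3! = 6 to get 2.

2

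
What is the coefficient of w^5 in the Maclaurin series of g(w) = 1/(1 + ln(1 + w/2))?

Plug the Maclaurin series of the inner function into that of the outer and collect terms.
g(0) = 1
g′(0) = -1/2
g′′(0) = 3/4
g′′′(0) = -7/4
g^(4)(0) = 11/2
g^(5)(0) = -347/16
Then c_k = g^(k)(0)/k! gives each Taylor coefficient.

-347/1920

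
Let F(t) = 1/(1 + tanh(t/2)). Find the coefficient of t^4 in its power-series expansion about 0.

Let u equal the inner series; expand the outer function in u and truncate.
F(0) = 1
F′(0) = -1/2
F′′(0) = 1/2
F′′′(0) = -1/2
F^(4)(0) = 1/2

1/48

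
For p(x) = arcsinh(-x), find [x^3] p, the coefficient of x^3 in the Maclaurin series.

Apply the Taylor formula c_k = f^(k)(a)/k!.
So c_3 = p′′′(0)/3! = 1/6.

1/6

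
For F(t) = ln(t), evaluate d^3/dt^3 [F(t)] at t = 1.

2

The coefficient of (t - 1)^3 in the expansion is 1/3, so F′′′(1) = 3! * (1/3) = 2.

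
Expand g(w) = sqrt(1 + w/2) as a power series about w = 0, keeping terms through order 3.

[w^0] = 1;  [w^1] = 1/4;  [w^2] = -1/32;  [w^3] = 1/128.

w^3/128 - w^2/32 + w/4 + 1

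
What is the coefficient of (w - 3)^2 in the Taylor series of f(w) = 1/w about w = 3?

f(3) = 1/3
f′(3) = -1/9
f′′(3) = 2/27

1/27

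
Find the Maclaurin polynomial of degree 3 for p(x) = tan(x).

x^3/3 + x

p(0) = 0
p′(0) = 1
p′′(0) = 0
p′′′(0) = 2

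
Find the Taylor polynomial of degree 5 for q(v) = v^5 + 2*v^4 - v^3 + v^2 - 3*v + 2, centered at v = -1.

Compute the successive derivatives at the expansion point and divide by k!.
[(v + 1)^0] = 8;  [(v + 1)^1] = -11;  [(v + 1)^2] = 6;  [(v + 1)^3] = 1;  [(v + 1)^4] = -3;  [(v + 1)^5] = 1.

(v + 1)^5 - 3*(v + 1)^4 + (v + 1)^3 + 6*(v + 1)^2 - 11*(v + 1) + 8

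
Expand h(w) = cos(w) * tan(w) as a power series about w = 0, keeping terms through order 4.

-w^3/6 + w

Write out both Maclaurin series and multiply, keeping only the needed powers.
h(0) = 0
h′(0) = 1
h′′(0) = 0
h′′′(0) = -1
h^(4)(0) = 0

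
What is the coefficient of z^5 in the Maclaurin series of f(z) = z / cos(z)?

Write the quotient as an unknown series and match coefficients against numerator = denominator · series.
f(0) = 0
f′(0) = 1
f′′(0) = 0
f′′′(0) = 3
f^(4)(0) = 0
f^(5)(0) = 25
Then c_k = f^(k)(0)/k! gives each Taylor coefficient.

5/24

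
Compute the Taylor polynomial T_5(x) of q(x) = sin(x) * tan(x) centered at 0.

x^4/6 + x^2

Expand each factor separately, then convolve coefficients.
q(0) = 0
q′(0) = 0
q′′(0) = 2
q′′′(0) = 0
q^(4)(0) = 4
q^(5)(0) = 0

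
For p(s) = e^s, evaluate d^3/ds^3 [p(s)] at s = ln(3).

3

The coefficient of (s - ln(3))^3 in the expansion is 1/2, so p′′′(ln(3)) = 3! * (1/2) = 3.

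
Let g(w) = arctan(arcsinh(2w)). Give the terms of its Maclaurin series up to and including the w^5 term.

Let u equal the inner series; expand the outer function in u and truncate.
g(0) = 0
g′(0) = 2
g′′(0) = 0
g′′′(0) = -24
g^(4)(0) = 0
g^(5)(0) = 1696

212*w^5/15 - 4*w^3 + 2*w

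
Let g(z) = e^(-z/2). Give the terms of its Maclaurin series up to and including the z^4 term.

z^4/384 - z^3/48 + z^2/8 - z/2 + 1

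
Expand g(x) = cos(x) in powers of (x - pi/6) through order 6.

Compute the successive derivatives at the expansion point and divide by k!.

-sqrt(3)*(x - pi/6)^6/1440 - (x - pi/6)^5/240 + sqrt(3)*(x - pi/6)^4/48 + (x - pi/6)^3/12 - sqrt(3)*(x - pi/6)^2/4 - (x - pi/6)/2 + sqrt(3)/2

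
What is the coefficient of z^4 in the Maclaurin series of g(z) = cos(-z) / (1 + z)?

Write out both Maclaurin series and multiply, keeping only the needed powers.
[z^0] = 1;  [z^1] = -1;  [z^2] = 1/2;  [z^3] = -1/2;  [z^4] = 13/24.

13/24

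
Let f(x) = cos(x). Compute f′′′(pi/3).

sqrt(3)/2

Compute the successive derivatives at the expansion point and divide by k!.
The coefficient of (x - pi/3)^3 in the expansion is sqrt(3)/12, so f′′′(pi/3) = 3! * (sqrt(3)/12) = sqrt(3)/2.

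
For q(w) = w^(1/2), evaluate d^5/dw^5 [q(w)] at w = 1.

Apply the Taylor formula c_k = f^(k)(a)/k!.
The coefficient of (w - 1)^5 in the expansion is 7/256, so q^(5)(1) = 5! * (7/256) = 105/32.

105/32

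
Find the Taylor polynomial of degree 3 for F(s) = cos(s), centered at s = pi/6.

Differentiate repeatedly and evaluate at the center.

(s - pi/6)^3/12 - sqrt(3)*(s - pi/6)^2/4 - (s - pi/6)/2 + sqrt(3)/2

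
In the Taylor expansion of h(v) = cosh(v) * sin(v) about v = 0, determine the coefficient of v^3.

Expand each factor separately, then convolve coefficients.

1/3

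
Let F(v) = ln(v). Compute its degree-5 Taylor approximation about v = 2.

(v - 2)^5/160 - (v - 2)^4/64 + (v - 2)^3/24 - (v - 2)^2/8 + (v - 2)/2 + ln(2)

Apply the Taylor formula c_k = f^(k)(a)/k!.
F(2) = ln(2)
F′(2) = 1/2
F′′(2) = -1/4
F′′′(2) = 1/4
F^(4)(2) = -3/8
F^(5)(2) = 3/4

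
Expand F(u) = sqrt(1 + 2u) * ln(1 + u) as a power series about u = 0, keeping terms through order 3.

Expand each factor separately, then convolve coefficients.
F(0) = 0
F′(0) = 1
F′′(0) = 1
F′′′(0) = -4

-2*u^3/3 + u^2/2 + u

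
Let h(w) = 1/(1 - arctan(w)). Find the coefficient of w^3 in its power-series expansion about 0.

Let u equal the inner series; expand the outer function in u and truncate.
h(0) = 1
h′(0) = 1
h′′(0) = 2
h′′′(0) = 4
So c_3 = h′′′(0)/3! = 2/3.

2/3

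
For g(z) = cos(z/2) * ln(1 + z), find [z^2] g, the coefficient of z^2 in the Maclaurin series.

-1/2

Expand each factor separately, then convolve coefficients.
g(0) = 0
g′(0) = 1
g′′(0) = -1
So c_2 = g′′(0)/2! = -1/2.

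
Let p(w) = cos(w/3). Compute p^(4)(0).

The coefficient of w^4 in the expansion is 1/1944, so p^(4)(0) = 4! * (1/1944) = 1/81.

1/81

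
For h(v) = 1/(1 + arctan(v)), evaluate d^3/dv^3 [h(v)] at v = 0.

-4

Let u equal the inner series; expand the outer function in u and truncate.
From the series, [v^3] h = -2/3; multiply by 3! = 6 to get -4.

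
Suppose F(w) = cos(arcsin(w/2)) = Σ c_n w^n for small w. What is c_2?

Plug the Maclaurin series of the inner function into that of the outer and collect terms.
[w^0] = 1;  [w^1] = 0;  [w^2] = -1/8.
So c_2 = F′′(0)/2! = -1/8.

-1/8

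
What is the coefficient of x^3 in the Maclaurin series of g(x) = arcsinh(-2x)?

g(0) = 0
g′(0) = -2
g′′(0) = 0
g′′′(0) = 8
So c_3 = g′′′(0)/3! = 4/3.

4/3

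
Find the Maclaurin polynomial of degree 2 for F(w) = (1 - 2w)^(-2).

[w^0] = 1;  [w^1] = 4;  [w^2] = 12.

12*w^2 + 4*w + 1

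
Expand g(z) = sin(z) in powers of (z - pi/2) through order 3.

1 - (z - pi/2)^2/2

Differentiate repeatedly and evaluate at the center.
g(pi/2) = 1
g′(pi/2) = 0
g′′(pi/2) = -1
g′′′(pi/2) = 0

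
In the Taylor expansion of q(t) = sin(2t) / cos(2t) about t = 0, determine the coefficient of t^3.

Divide the numerator series by the denominator series (power-series long division).

8/3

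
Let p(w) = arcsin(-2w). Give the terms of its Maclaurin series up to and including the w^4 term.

-4*w^3/3 - 2*w

Differentiate repeatedly and evaluate at the center.
p(0) = 0
p′(0) = -2
p′′(0) = 0
p′′′(0) = -8
p^(4)(0) = 0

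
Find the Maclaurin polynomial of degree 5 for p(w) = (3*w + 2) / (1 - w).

Multiply each power in the prefactor through the base expansion.
[w^0] = 2;  [w^1] = 5;  [w^2] = 5;  [w^3] = 5;  [w^4] = 5;  [w^5] = 5.

5*w^5 + 5*w^4 + 5*w^3 + 5*w^2 + 5*w + 2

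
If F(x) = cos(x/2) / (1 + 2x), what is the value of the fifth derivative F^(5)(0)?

-29765/8

Multiply the two series term by term and collect like powers.
The coefficient of x^5 in the expansion is -5953/192, so F^(5)(0) = 5! * (-5953/192) = -29765/8.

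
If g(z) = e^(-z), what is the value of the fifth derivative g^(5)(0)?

-1

The coefficient of z^5 in the expansion is -1/120, so g^(5)(0) = 5! * (-1/120) = -1.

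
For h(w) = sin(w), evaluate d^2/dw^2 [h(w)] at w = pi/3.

From the series, [(w - pi/3)^2] h = -sqrt(3)/4; multiply by 2! = 2 to get -sqrt(3)/2.

-sqrt(3)/2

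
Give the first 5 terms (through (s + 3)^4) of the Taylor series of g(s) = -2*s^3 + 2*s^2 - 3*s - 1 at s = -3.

Apply the Taylor formula c_k = f^(k)(a)/k!.
[(s + 3)^0] = 80;  [(s + 3)^1] = -69;  [(s + 3)^2] = 20;  [(s + 3)^3] = -2;  [(s + 3)^4] = 0.

-2*(s + 3)^3 + 20*(s + 3)^2 - 69*(s + 3) + 80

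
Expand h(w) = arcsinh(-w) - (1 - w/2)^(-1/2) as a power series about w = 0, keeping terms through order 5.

Combine the two series term by term.
[w^0] = -1;  [w^1] = -5/4;  [w^2] = -3/32;  [w^3] = 49/384;  [w^4] = -35/2048;  [w^5] = -5*2^(61/64)*3^(157/224)*5^(349/448)*7^(447/448)/6174.

-5*2^(61/64)*3^(157/224)*5^(349/448)*7^(447/448)*w^5/6174 - 35*w^4/2048 + 49*w^3/384 - 3*w^2/32 - 5*w/4 - 1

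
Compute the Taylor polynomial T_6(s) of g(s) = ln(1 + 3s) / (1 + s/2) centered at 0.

Multiply the two series term by term and collect like powers.
[s^0] = 0;  [s^1] = 3;  [s^2] = -6;  [s^3] = 12;  [s^4] = -105/4;  [s^5] = 2469/40;  [s^6] = -12189/80.

-12189*s^6/80 + 2469*s^5/40 - 105*s^4/4 + 12*s^3 - 6*s^2 + 3*s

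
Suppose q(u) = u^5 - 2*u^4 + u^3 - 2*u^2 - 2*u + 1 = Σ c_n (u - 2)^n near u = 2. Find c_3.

25

q(2) = -3
q′(2) = 18
q′′(2) = 72
q′′′(2) = 150
So c_3 = q′′′(2)/3! = 25.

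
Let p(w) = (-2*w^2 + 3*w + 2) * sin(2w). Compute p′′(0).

Distribute the polynomial across the series and collect like powers.
The coefficient of w^2 in the expansion is 6, so p′′(0) = 2! * (6) = 12.

12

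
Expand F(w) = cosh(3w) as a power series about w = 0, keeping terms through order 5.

27*w^4/8 + 9*w^2/2 + 1

[w^0] = 1;  [w^1] = 0;  [w^2] = 9/2;  [w^3] = 0;  [w^4] = 27/8;  [w^5] = 0.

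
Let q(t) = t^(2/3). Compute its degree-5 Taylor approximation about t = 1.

14*(t - 1)^5/729 - 7*(t - 1)^4/243 + 4*(t - 1)^3/81 - (t - 1)^2/9 + 2*(t - 1)/3 + 1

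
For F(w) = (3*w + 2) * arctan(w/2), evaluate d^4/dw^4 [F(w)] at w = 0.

-3

Multiply each power in the prefactor through the base expansion.
The coefficient of w^4 in the expansion is -1/8, so F^(4)(0) = 4! * (-1/8) = -3.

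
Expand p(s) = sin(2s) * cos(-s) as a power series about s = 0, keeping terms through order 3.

-7*s^3/3 + 2*s

Write out both Maclaurin series and multiply, keeping only the needed powers.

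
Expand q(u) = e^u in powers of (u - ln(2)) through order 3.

(u - ln(2))^3/3 + (u - ln(2))^2 + 2*(u - ln(2)) + 2

Use the known series and substitute for the argument.
q(ln(2)) = 2
q′(ln(2)) = 2
q′′(ln(2)) = 2
q′′′(ln(2)) = 2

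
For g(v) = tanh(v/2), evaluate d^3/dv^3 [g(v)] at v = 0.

From the series, [v^3] g = -1/24; multiply by 3! = 6 to get -1/4.

-1/4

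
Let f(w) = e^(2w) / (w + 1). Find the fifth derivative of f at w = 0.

Multiply the numerator's expansion by the denominator's geometric series.
From the series, [w^5] f = -1/15; multiply by 5! = 120 to get -8.

-8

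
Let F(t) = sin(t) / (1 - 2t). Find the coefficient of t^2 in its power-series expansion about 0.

2

Write out both Maclaurin series and multiply, keeping only the needed powers.
[t^0] = 0;  [t^1] = 1;  [t^2] = 2.
So c_2 = F′′(0)/2! = 2.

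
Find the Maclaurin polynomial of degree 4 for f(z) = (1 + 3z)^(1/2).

-405*z^4/128 + 27*z^3/16 - 9*z^2/8 + 3*z/2 + 1

[z^0] = 1;  [z^1] = 3/2;  [z^2] = -9/8;  [z^3] = 27/16;  [z^4] = -405/128.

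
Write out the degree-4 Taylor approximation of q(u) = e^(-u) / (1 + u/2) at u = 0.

Expand each factor separately, then convolve coefficients.

7*u^4/16 - 19*u^3/24 + 5*u^2/4 - 3*u/2 + 1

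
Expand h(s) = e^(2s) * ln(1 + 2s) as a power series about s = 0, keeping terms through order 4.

8*s^3/3 + 2*s^2 + 2*s

Write out both Maclaurin series and multiply, keeping only the needed powers.
[s^0] = 0;  [s^1] = 2;  [s^2] = 2;  [s^3] = 8/3;  [s^4] = 0.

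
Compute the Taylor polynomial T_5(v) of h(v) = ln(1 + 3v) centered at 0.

243*v^5/5 - 81*v^4/4 + 9*v^3 - 9*v^2/2 + 3*v

[v^0] = 0;  [v^1] = 3;  [v^2] = -9/2;  [v^3] = 9;  [v^4] = -81/4;  [v^5] = 243/5.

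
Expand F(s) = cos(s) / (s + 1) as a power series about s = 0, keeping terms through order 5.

-13*s^5/24 + 13*s^4/24 - s^3/2 + s^2/2 - s + 1

Use 1/(1 - r) = Σ r^k on the denominator, then take the Cauchy product.
F(0) = 1
F′(0) = -1
F′′(0) = 1
F′′′(0) = -3
F^(4)(0) = 13
F^(5)(0) = -65
The Taylor polynomial is Σ F^(k)(0)/k! · s^k.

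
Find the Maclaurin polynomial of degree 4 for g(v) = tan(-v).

[v^0] = 0;  [v^1] = -1;  [v^2] = 0;  [v^3] = -1/3;  [v^4] = 0.

-v^3/3 - v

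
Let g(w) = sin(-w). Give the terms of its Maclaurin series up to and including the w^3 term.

w^3/6 - w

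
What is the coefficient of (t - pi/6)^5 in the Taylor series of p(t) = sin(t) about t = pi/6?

p(pi/6) = 1/2
p′(pi/6) = sqrt(3)/2
p′′(pi/6) = -1/2
p′′′(pi/6) = -sqrt(3)/2
p^(4)(pi/6) = 1/2
p^(5)(pi/6) = sqrt(3)/2
So c_5 = p^(5)(pi/6)/5! = sqrt(3)/240.

sqrt(3)/240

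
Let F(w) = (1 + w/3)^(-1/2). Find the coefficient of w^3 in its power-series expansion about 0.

-5/432

F(0) = 1
F′(0) = -1/6
F′′(0) = 1/12
F′′′(0) = -5/72
So c_3 = F′′′(0)/3! = -5/432.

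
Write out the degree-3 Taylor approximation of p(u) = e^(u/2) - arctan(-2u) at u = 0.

-127*u^3/48 + u^2/8 + 5*u/2 + 1

Combine the two series term by term.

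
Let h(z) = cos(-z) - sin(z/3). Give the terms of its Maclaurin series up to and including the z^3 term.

Expand each term separately and add.
h(0) = 1
h′(0) = -1/3
h′′(0) = -1
h′′′(0) = 1/27
Then c_k = h^(k)(0)/k! gives each Taylor coefficient.

z^3/162 - z^2/2 - z/3 + 1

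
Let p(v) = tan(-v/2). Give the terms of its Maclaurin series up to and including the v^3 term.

[v^0] = 0;  [v^1] = -1/2;  [v^2] = 0;  [v^3] = -1/24.

-v^3/24 - v/2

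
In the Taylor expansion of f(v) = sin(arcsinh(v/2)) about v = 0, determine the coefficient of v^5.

Plug the Maclaurin series of the inner function into that of the outer and collect terms.
f(0) = 0
f′(0) = 1/2
f′′(0) = 0
f′′′(0) = -1/4
f^(4)(0) = 0
f^(5)(0) = 5/8

1/192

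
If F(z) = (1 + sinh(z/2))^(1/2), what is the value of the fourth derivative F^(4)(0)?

-31/256

Plug the Maclaurin series of the inner function into that of the outer and collect terms.
From the series, [z^4] F = -31/6144; multiply by 4! = 24 to get -31/256.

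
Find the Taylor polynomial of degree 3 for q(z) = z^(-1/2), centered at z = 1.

q(1) = 1
q′(1) = -1/2
q′′(1) = 3/4
q′′′(1) = -15/8
Dividing each by k! gives the coefficients c_0, ..., c_3.

-5*(z - 1)^3/16 + 3*(z - 1)^2/8 - (z - 1)/2 + 1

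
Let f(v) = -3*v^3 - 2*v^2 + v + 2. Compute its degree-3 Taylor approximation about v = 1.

-3*(v - 1)^3 - 11*(v - 1)^2 - 12*(v - 1) - 2

Compute the successive derivatives at the expansion point and divide by k!.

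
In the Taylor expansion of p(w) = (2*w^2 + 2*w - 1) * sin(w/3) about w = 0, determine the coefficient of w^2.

2/3

Distribute the polynomial across the series and collect like powers.
[w^0] = 0;  [w^1] = -1/3;  [w^2] = 2/3.
So c_2 = p′′(0)/2! = 2/3.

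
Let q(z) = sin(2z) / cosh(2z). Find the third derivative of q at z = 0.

Divide the numerator series by the denominator series (power-series long division).
The coefficient of z^3 in the expansion is -16/3, so q′′′(0) = 3! * (-16/3) = -32.

-32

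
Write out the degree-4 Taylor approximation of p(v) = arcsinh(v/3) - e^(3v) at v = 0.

-27*v^4/8 - 365*v^3/81 - 9*v^2/2 - 8*v/3 - 1

Add the two expansions coefficient-wise.
[v^0] = -1;  [v^1] = -8/3;  [v^2] = -9/2;  [v^3] = -365/81;  [v^4] = -27/8.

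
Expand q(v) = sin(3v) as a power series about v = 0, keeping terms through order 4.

-9*v^3/2 + 3*v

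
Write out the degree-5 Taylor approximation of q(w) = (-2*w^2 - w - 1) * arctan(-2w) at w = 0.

Shift and add copies of the series according to the polynomial's terms.
q(0) = 0
q′(0) = 2
q′′(0) = 4
q′′′(0) = 8
q^(4)(0) = -64
q^(5)(0) = 128

16*w^5/15 - 8*w^4/3 + 4*w^3/3 + 2*w^2 + 2*w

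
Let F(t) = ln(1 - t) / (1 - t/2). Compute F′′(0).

Write out both Maclaurin series and multiply, keeping only the needed powers.
From the series, [t^2] F = -1; multiply by 2! = 2 to get -2.

-2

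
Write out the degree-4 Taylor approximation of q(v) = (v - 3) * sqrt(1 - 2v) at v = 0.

11*v^4/8 + v^3 + v^2/2 + 4*v - 3

Shift and add copies of the series according to the polynomial's terms.
q(0) = -3
q′(0) = 4
q′′(0) = 1
q′′′(0) = 6
q^(4)(0) = 33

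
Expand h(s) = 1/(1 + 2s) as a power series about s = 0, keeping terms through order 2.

Differentiate repeatedly and evaluate at the center.
[s^0] = 1;  [s^1] = -2;  [s^2] = 4.

4*s^2 - 2*s + 1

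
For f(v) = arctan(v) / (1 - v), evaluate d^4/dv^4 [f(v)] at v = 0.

16

Use 1/(1 - r) = Σ r^k on the denominator, then take the Cauchy product.
From the series, [v^4] f = 2/3; multiply by 4! = 24 to get 16.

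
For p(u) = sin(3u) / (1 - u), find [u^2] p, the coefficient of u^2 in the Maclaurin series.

Expand each factor separately, then convolve coefficients.
p(0) = 0
p′(0) = 3
p′′(0) = 6

3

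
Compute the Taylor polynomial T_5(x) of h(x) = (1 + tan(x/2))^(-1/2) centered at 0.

-2401*x^5/122880 + 67*x^4/2048 - 23*x^3/384 + 3*x^2/32 - x/4 + 1

Plug the Maclaurin series of the inner function into that of the outer and collect terms.
h(0) = 1
h′(0) = -1/4
h′′(0) = 3/16
h′′′(0) = -23/64
h^(4)(0) = 201/256
h^(5)(0) = -2401/1024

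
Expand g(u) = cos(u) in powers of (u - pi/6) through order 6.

-sqrt(3)*(u - pi/6)^6/1440 - (u - pi/6)^5/240 + sqrt(3)*(u - pi/6)^4/48 + (u - pi/6)^3/12 - sqrt(3)*(u - pi/6)^2/4 - (u - pi/6)/2 + sqrt(3)/2

Differentiate repeatedly and evaluate at the center.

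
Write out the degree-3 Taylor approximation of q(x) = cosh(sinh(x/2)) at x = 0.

x^2/8 + 1

Plug the Maclaurin series of the inner function into that of the outer and collect terms.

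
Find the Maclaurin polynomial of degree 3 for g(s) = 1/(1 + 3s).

-27*s^3 + 9*s^2 - 3*s + 1

g(0) = 1
g′(0) = -3
g′′(0) = 18
g′′′(0) = -162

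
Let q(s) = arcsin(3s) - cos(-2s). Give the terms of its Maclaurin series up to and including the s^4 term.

-2*s^4/3 + 9*s^3/2 + 2*s^2 + 3*s - 1

Add the two expansions coefficient-wise.
[s^0] = -1;  [s^1] = 3;  [s^2] = 2;  [s^3] = 9/2;  [s^4] = -2/3.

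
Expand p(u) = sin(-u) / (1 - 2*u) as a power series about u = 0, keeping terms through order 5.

-1841*u^5/120 - 23*u^4/3 - 23*u^3/6 - 2*u^2 - u

Multiply the numerator's expansion by the denominator's geometric series.
p(0) = 0
p′(0) = -1
p′′(0) = -4
p′′′(0) = -23
p^(4)(0) = -184
p^(5)(0) = -1841
Then c_k = p^(k)(0)/k! gives each Taylor coefficient.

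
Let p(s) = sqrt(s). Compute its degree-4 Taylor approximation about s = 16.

-5*(s - 16)^4/2097152 + (s - 16)^3/16384 - (s - 16)^2/512 + (s - 16)/8 + 4

p(16) = 4
p′(16) = 1/8
p′′(16) = -1/256
p′′′(16) = 3/8192
p^(4)(16) = -15/262144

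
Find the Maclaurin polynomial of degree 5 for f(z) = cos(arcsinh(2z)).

Substitute the inner expansion into the outer series and collect powers.

10*z^4/3 - 2*z^2 + 1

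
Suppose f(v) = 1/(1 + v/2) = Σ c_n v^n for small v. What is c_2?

Compute the successive derivatives at the expansion point and divide by k!.
[v^0] = 1;  [v^1] = -1/2;  [v^2] = 1/4.

1/4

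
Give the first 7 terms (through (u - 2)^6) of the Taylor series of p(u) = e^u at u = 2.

p(2) = e^(2)
p′(2) = e^(2)
p′′(2) = e^(2)
p′′′(2) = e^(2)
p^(4)(2) = e^(2)
p^(5)(2) = e^(2)
p^(6)(2) = e^(2)
The Taylor polynomial is Σ p^(k)(2)/k! · (u - 2)^k.

(u - 2)^6*e^(2)/720 + (u - 2)^5*e^(2)/120 + (u - 2)^4*e^(2)/24 + (u - 2)^3*e^(2)/6 + (u - 2)^2*e^(2)/2 + (u - 2)*e^(2) + e^(2)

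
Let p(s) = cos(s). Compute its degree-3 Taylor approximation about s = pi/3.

sqrt(3)*(s - pi/3)^3/12 - (s - pi/3)^2/4 - sqrt(3)*(s - pi/3)/2 + 1/2

Apply the Taylor formula c_k = f^(k)(a)/k!.
p(pi/3) = 1/2
p′(pi/3) = -sqrt(3)/2
p′′(pi/3) = -1/2
p′′′(pi/3) = sqrt(3)/2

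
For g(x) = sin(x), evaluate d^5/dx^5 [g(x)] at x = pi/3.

1/2

The coefficient of (x - pi/3)^5 in the expansion is 1/240, so g^(5)(pi/3) = 5! * (1/240) = 1/2.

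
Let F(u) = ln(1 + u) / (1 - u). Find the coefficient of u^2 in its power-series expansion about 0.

Expand each factor separately, then convolve coefficients.
F(0) = 0
F′(0) = 1
F′′(0) = 1
So c_2 = F′′(0)/2! = 1/2.

1/2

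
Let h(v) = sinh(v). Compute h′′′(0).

1

Use the known series and substitute for the argument.
The coefficient of v^3 in the expansion is 1/6, so h′′′(0) = 3! * (1/6) = 1.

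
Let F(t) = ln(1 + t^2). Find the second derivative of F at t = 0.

2

The coefficient of t^2 in the expansion is 1, so F′′(0) = 2! * (1) = 2.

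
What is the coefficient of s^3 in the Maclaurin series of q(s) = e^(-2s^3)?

-2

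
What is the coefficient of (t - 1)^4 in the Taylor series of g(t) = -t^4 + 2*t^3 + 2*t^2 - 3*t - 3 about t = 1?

-1

Compute the successive derivatives at the expansion point and divide by k!.
So c_4 = g^(4)(1)/4! = -1.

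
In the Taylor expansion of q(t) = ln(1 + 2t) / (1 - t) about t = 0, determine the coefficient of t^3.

8/3

Multiply the two series term by term and collect like powers.
q(0) = 0
q′(0) = 2
q′′(0) = 0
q′′′(0) = 16
So c_3 = q′′′(0)/3! = 8/3.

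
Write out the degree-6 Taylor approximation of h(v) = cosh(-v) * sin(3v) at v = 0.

Expand each factor separately, then convolve coefficients.
h(0) = 0
h′(0) = 3
h′′(0) = 0
h′′′(0) = -18
h^(4)(0) = 0
h^(5)(0) = -12
h^(6)(0) = 0

-v^5/10 - 3*v^3 + 3*v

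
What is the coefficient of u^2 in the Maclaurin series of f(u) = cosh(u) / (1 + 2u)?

9/2

Expand each factor separately, then convolve coefficients.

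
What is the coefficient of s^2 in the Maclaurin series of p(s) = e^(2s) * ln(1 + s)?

3/2

Take the Cauchy product of the two expansions.
[s^0] = 0;  [s^1] = 1;  [s^2] = 3/2.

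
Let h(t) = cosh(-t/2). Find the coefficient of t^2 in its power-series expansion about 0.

1/8

h(0) = 1
h′(0) = 0
h′′(0) = 1/4
So c_2 = h′′(0)/2! = 1/8.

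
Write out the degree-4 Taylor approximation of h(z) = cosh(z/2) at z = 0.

z^4/384 + z^2/8 + 1

Differentiate repeatedly and evaluate at the center.
h(0) = 1
h′(0) = 0
h′′(0) = 1/4
h′′′(0) = 0
h^(4)(0) = 1/16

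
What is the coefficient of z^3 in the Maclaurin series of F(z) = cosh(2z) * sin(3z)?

3/2

Write out both Maclaurin series and multiply, keeping only the needed powers.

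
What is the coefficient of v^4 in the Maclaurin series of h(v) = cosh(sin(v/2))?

Substitute the inner expansion into the outer series and collect powers.
h(0) = 1
h′(0) = 0
h′′(0) = 1/4
h′′′(0) = 0
h^(4)(0) = -3/16
Then c_k = h^(k)(0)/k! gives each Taylor coefficient.

-1/128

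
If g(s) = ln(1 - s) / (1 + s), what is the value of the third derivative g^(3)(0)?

-5

Expand each factor separately, then convolve coefficients.
From the series, [s^3] g = -5/6; multiply by 3! = 6 to get -5.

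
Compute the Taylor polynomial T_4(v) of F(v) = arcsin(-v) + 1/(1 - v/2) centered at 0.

v^4/16 - v^3/24 + v^2/4 - v/2 + 1

Expand each term separately and add.
[v^0] = 1;  [v^1] = -1/2;  [v^2] = 1/4;  [v^3] = -1/24;  [v^4] = 1/16.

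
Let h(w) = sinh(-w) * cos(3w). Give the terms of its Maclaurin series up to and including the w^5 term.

-79*w^5/30 + 13*w^3/3 - w

Multiply the two series term by term and collect like powers.
h(0) = 0
h′(0) = -1
h′′(0) = 0
h′′′(0) = 26
h^(4)(0) = 0
h^(5)(0) = -316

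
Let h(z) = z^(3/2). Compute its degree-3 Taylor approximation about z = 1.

-(z - 1)^3/16 + 3*(z - 1)^2/8 + 3*(z - 1)/2 + 1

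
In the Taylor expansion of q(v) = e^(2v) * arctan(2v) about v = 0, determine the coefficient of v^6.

Take the Cauchy product of the two expansions.

88/9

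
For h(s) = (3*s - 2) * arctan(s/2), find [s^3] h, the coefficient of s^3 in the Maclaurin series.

Shift and add copies of the series according to the polynomial's terms.
[s^0] = 0;  [s^1] = -1;  [s^2] = 3/2;  [s^3] = 1/12.
So c_3 = h′′′(0)/3! = 1/12.

1/12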